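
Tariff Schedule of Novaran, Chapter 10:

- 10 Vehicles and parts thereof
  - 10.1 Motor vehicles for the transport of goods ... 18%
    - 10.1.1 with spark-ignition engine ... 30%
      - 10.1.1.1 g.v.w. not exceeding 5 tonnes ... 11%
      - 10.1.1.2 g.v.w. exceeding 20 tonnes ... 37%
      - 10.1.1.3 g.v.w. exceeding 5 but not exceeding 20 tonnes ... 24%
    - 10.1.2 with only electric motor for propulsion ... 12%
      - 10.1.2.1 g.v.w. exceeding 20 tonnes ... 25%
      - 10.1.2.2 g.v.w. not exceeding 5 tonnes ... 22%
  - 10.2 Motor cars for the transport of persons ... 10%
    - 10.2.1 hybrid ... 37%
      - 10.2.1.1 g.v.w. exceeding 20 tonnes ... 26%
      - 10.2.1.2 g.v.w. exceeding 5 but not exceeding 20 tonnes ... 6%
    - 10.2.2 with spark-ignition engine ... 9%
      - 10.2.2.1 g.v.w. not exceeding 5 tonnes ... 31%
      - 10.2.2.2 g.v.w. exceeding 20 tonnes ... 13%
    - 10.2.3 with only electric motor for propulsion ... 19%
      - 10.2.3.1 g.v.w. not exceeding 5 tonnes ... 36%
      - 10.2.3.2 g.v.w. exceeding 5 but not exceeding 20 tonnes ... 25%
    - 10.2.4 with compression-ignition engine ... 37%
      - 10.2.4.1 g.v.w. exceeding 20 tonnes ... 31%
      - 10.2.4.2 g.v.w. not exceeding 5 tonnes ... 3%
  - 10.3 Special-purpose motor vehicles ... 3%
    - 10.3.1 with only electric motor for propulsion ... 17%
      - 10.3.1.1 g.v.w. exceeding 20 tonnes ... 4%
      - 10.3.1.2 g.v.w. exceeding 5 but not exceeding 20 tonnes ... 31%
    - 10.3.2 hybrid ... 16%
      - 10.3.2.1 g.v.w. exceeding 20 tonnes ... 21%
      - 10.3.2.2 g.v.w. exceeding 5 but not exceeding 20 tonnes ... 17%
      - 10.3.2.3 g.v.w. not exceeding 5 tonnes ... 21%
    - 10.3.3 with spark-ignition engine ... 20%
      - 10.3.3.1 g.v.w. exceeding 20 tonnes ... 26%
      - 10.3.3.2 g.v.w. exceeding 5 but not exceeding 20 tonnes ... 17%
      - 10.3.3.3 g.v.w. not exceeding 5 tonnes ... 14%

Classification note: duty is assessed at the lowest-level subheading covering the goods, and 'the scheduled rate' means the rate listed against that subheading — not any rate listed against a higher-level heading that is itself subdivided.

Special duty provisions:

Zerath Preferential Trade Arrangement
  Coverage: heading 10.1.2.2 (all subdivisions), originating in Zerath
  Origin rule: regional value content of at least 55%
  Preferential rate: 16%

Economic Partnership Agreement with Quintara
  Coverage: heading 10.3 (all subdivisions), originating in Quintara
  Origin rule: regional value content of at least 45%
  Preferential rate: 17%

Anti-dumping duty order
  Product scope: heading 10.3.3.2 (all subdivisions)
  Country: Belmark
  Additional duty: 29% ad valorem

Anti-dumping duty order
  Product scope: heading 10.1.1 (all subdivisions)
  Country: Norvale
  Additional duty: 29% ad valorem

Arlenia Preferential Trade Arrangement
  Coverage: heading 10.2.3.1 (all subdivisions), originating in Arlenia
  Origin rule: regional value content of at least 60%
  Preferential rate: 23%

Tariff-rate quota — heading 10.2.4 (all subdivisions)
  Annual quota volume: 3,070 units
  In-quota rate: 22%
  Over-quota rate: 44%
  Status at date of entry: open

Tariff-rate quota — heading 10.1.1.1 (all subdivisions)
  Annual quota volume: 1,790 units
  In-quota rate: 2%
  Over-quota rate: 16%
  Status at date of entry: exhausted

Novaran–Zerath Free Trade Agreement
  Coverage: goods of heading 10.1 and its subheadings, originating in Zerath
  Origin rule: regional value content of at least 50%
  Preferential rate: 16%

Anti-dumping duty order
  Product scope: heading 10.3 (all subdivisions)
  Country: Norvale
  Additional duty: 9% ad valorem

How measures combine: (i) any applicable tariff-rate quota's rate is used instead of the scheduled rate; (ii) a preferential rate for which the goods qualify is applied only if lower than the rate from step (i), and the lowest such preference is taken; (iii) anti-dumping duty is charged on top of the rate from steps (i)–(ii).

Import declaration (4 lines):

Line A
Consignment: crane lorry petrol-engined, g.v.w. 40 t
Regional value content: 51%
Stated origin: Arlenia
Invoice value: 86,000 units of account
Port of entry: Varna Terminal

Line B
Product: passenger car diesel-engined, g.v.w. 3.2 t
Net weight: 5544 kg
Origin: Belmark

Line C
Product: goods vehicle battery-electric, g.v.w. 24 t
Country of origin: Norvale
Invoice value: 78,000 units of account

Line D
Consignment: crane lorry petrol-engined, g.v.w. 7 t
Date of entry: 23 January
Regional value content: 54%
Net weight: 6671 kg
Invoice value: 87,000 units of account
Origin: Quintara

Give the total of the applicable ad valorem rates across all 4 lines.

Line A: crane lorry → 10.3; petrol-engined → 10.3.3; g.v.w. 40 t → 10.3.3.1. Scheduled 26%. Arlenia agreement on 10.2.3.1: 10.3.3.1 not covered. → 26%.
Line B: passenger car → 10.2; diesel-engined → 10.2.4; g.v.w. 3.2 t → 10.2.4.2. Scheduled 3%. quota on 10.2.4 open → in-quota 22%. → 22%.
Line C: goods vehicle → 10.1; battery-electric → 10.1.2; g.v.w. 24 t → 10.1.2.1. Scheduled 25%. No special measure applies. → 25%.
Line D: crane lorry → 10.3; petrol-engined → 10.3.3; g.v.w. 7 t → 10.3.3.2. Scheduled 17%. Quintara agreement on 10.3: RVC ≥ 45% → 17% available; preference 17% not lower than 17% → no reduction. → 17%.
Sum: 26% + 22% + 25% + 17% = 90%.

90%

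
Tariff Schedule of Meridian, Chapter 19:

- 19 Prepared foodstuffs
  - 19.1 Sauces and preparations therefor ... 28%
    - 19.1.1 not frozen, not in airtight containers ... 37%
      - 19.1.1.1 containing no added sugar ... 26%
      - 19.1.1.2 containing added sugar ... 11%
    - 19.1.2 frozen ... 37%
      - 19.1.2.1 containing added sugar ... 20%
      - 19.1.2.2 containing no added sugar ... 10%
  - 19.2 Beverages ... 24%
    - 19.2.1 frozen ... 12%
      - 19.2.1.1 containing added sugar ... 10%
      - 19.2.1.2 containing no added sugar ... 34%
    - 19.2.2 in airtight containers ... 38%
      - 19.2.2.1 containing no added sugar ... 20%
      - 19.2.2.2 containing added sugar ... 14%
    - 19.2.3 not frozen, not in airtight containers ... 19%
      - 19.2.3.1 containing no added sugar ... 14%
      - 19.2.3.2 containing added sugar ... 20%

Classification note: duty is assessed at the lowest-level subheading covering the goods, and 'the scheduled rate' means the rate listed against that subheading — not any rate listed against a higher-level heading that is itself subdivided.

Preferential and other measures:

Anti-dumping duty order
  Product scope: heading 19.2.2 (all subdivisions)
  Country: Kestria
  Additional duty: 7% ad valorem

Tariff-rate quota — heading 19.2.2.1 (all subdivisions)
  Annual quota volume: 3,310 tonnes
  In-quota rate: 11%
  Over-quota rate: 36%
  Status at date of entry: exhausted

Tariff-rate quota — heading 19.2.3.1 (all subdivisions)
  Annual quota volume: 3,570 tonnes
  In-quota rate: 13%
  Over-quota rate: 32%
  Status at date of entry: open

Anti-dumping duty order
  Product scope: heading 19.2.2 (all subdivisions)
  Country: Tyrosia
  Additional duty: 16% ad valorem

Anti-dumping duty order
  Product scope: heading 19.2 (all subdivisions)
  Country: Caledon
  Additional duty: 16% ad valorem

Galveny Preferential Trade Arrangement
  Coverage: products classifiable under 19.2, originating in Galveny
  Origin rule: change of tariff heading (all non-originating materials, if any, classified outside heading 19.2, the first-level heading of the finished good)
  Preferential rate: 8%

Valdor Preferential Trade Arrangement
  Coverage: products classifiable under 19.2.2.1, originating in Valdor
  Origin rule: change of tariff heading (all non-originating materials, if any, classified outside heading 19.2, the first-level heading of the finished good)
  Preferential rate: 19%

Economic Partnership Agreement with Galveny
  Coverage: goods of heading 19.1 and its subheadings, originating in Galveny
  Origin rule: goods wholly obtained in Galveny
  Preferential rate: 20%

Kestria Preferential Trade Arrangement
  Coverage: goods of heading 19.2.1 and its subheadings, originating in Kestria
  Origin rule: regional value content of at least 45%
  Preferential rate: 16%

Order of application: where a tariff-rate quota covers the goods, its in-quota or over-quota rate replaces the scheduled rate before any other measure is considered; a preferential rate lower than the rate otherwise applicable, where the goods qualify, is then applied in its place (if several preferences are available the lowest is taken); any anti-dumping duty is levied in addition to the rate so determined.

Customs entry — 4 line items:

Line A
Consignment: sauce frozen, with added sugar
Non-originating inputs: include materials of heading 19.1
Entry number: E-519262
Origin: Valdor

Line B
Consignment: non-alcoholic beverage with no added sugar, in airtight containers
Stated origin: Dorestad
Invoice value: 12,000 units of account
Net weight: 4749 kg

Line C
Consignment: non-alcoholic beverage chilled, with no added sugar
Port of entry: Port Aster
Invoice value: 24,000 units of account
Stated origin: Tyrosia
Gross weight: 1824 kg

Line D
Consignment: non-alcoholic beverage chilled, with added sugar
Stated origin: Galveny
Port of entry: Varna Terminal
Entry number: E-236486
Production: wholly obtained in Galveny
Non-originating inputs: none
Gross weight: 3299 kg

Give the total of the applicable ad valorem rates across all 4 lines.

77%

Line A: sauce → 19.1; frozen → 19.1.2; with added sugar → 19.1.2.1. Scheduled 20%. Valdor agreement on 19.2.2.1: 19.1.2.1 not covered. → 20%.
Line B: non-alcoholic beverage → 19.2; in airtight containers → 19.2.2; with no added sugar → 19.2.2.1. Scheduled 20%. quota on 19.2.2.1 exhausted → over-quota 36%. → 36%.
Line C: non-alcoholic beverage → 19.2; chilled → 19.2.3; with no added sugar → 19.2.3.1. Scheduled 14%. quota on 19.2.3.1 open → in-quota 13%. → 13%.
Line D: non-alcoholic beverage → 19.2; chilled → 19.2.3; with added sugar → 19.2.3.2. Scheduled 20%. Galveny agreement on 19.2: CTH met → 8% available; Galveny agreement on 19.1: 19.2.3.2 not covered; preferential 8%. → 8%.
Sum: 20% + 36% + 13% + 8% = 77%.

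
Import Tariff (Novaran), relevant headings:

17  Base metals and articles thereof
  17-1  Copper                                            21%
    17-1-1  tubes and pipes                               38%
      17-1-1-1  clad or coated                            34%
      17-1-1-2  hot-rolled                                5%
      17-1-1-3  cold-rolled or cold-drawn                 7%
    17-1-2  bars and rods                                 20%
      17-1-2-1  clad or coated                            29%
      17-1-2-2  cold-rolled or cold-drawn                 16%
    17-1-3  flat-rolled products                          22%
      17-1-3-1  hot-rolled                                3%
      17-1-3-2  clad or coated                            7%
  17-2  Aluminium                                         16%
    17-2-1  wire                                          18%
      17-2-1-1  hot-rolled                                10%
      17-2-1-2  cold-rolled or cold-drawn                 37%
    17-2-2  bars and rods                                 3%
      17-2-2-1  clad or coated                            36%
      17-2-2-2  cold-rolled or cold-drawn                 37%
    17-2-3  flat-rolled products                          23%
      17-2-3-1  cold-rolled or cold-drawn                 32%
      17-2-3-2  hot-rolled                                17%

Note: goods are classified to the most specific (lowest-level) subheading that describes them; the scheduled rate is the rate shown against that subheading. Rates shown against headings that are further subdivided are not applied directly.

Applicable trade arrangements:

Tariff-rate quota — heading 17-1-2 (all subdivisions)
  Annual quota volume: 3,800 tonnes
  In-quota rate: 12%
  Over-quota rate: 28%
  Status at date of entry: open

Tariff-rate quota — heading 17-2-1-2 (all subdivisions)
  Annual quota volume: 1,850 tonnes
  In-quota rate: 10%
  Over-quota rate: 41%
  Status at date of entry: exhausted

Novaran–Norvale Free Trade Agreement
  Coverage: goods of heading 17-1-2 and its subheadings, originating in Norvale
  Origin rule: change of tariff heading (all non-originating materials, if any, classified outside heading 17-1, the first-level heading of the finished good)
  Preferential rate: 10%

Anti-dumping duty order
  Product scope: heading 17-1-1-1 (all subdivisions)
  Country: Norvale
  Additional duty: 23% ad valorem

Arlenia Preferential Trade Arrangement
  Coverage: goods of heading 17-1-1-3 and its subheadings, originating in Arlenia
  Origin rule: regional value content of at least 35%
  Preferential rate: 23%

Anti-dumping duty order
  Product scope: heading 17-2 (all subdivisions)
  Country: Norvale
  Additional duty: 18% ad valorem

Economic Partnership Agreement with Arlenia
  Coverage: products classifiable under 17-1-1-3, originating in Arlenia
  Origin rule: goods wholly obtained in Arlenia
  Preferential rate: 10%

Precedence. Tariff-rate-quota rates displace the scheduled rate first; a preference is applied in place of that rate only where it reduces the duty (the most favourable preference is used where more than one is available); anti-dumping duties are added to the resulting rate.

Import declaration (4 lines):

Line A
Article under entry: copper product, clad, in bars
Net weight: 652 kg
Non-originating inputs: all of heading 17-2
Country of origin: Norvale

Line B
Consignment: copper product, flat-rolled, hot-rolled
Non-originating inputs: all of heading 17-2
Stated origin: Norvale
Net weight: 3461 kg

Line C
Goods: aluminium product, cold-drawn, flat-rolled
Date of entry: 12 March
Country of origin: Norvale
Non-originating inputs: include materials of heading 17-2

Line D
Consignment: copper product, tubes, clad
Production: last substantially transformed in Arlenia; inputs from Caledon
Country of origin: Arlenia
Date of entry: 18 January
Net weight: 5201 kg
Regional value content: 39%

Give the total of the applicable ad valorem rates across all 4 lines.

Line A: copper → 17-1; in bars → 17-1-2; clad → 17-1-2-1. Scheduled 29%. quota on 17-1-2 open → in-quota 12%; Norvale agreement on 17-1-2: CTH met → 10% available; preferential 10%. → 10%.
Line B: copper → 17-1; flat-rolled → 17-1-3; hot-rolled → 17-1-3-1. Scheduled 3%. Norvale agreement on 17-1-2: 17-1-3-1 not covered. → 3%.
Line C: aluminium → 17-2; flat-rolled → 17-2-3; cold-drawn → 17-2-3-1. Scheduled 32%. Norvale agreement on 17-1-2: 17-2-3-1 not covered; anti-dumping (Norvale, 17-2): +18%; total 32% + 18% = 50%. → 50%.
Line D: copper → 17-1; tubes → 17-1-1; clad → 17-1-1-1. Scheduled 34%. Arlenia agreement on 17-1-1-3: 17-1-1-1 not covered; Arlenia agreement on 17-1-1-3: 17-1-1-1 not covered. → 34%.
Sum: 10% + 3% + 50% + 34% = 97%.

97%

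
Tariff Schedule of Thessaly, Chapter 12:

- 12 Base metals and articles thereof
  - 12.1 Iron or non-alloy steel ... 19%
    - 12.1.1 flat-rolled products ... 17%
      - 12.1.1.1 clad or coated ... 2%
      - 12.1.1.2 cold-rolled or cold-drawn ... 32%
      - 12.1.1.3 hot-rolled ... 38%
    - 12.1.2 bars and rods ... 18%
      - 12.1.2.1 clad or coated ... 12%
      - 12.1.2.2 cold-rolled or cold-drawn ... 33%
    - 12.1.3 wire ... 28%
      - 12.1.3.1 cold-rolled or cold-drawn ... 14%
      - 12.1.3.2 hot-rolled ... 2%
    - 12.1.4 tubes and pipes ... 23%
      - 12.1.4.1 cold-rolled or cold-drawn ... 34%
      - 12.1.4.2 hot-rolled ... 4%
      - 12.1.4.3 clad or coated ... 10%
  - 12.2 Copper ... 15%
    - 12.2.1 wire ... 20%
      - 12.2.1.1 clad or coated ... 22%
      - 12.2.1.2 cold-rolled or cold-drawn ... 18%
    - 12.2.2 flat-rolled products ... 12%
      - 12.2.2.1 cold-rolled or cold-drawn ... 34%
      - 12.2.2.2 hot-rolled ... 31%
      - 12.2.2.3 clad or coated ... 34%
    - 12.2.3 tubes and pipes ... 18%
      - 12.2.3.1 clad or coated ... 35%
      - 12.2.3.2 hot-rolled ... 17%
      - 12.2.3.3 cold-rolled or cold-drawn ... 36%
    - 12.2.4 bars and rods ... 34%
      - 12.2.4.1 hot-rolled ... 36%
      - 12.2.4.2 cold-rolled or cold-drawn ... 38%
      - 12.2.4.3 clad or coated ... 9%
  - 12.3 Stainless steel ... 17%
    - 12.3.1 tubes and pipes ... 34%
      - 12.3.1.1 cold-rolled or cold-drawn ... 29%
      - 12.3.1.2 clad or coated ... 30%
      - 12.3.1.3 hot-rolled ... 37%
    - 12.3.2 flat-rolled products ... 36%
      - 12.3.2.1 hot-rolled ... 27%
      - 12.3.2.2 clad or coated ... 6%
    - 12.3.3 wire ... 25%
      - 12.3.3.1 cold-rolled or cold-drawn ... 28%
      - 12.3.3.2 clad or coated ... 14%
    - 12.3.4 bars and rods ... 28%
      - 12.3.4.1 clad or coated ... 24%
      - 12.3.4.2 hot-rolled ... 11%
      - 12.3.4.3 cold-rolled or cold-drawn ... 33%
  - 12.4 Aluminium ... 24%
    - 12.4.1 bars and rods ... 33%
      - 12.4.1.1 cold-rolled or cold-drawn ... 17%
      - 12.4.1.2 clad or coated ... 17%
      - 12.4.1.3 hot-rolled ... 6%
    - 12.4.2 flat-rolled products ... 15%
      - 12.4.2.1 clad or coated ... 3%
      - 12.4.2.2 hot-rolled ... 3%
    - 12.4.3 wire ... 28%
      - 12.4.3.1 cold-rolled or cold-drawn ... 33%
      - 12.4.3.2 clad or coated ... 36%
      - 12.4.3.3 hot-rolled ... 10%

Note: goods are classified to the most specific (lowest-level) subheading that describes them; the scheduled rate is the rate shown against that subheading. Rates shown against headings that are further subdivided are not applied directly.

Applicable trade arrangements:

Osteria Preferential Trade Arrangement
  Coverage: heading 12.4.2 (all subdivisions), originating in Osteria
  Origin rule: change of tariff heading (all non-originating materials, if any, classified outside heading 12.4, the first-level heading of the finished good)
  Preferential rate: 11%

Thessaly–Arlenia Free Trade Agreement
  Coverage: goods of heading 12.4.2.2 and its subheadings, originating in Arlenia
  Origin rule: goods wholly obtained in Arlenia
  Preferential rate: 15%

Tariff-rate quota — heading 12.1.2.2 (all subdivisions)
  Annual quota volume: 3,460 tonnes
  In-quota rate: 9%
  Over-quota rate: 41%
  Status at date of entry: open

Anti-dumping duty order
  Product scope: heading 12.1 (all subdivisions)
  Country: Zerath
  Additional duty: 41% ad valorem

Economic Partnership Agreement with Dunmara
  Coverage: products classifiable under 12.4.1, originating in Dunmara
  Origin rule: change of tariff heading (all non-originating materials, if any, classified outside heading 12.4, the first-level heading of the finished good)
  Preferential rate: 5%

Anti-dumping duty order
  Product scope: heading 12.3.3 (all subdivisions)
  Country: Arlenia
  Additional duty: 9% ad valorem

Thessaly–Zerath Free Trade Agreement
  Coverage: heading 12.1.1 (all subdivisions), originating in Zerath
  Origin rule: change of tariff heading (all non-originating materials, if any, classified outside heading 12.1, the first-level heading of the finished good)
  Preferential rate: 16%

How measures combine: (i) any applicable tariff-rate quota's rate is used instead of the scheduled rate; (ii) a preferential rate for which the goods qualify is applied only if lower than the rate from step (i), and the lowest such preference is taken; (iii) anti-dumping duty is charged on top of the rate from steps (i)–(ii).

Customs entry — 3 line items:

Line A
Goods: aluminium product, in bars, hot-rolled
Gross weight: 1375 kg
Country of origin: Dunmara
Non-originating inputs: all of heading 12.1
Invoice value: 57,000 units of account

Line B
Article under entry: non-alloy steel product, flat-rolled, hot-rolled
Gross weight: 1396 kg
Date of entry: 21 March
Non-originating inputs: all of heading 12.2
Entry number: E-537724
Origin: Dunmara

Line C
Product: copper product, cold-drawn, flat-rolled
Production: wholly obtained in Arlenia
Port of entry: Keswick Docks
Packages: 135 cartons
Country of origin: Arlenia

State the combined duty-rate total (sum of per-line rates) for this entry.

77%

Line A: aluminium → 12.4; in bars → 12.4.1; hot-rolled → 12.4.1.3. Scheduled 6%. Dunmara agreement on 12.4.1: CTH met → 5% available; preferential 5%. → 5%.
Line B: non-alloy steel → 12.1; flat-rolled → 12.1.1; hot-rolled → 12.1.1.3. Scheduled 38%. Dunmara agreement on 12.4.1: 12.1.1.3 not covered. → 38%.
Line C: copper → 12.2; flat-rolled → 12.2.2; cold-drawn → 12.2.2.1. Scheduled 34%. Arlenia agreement on 12.4.2.2: 12.2.2.1 not covered. → 34%.
Sum: 5% + 38% + 34% = 77%.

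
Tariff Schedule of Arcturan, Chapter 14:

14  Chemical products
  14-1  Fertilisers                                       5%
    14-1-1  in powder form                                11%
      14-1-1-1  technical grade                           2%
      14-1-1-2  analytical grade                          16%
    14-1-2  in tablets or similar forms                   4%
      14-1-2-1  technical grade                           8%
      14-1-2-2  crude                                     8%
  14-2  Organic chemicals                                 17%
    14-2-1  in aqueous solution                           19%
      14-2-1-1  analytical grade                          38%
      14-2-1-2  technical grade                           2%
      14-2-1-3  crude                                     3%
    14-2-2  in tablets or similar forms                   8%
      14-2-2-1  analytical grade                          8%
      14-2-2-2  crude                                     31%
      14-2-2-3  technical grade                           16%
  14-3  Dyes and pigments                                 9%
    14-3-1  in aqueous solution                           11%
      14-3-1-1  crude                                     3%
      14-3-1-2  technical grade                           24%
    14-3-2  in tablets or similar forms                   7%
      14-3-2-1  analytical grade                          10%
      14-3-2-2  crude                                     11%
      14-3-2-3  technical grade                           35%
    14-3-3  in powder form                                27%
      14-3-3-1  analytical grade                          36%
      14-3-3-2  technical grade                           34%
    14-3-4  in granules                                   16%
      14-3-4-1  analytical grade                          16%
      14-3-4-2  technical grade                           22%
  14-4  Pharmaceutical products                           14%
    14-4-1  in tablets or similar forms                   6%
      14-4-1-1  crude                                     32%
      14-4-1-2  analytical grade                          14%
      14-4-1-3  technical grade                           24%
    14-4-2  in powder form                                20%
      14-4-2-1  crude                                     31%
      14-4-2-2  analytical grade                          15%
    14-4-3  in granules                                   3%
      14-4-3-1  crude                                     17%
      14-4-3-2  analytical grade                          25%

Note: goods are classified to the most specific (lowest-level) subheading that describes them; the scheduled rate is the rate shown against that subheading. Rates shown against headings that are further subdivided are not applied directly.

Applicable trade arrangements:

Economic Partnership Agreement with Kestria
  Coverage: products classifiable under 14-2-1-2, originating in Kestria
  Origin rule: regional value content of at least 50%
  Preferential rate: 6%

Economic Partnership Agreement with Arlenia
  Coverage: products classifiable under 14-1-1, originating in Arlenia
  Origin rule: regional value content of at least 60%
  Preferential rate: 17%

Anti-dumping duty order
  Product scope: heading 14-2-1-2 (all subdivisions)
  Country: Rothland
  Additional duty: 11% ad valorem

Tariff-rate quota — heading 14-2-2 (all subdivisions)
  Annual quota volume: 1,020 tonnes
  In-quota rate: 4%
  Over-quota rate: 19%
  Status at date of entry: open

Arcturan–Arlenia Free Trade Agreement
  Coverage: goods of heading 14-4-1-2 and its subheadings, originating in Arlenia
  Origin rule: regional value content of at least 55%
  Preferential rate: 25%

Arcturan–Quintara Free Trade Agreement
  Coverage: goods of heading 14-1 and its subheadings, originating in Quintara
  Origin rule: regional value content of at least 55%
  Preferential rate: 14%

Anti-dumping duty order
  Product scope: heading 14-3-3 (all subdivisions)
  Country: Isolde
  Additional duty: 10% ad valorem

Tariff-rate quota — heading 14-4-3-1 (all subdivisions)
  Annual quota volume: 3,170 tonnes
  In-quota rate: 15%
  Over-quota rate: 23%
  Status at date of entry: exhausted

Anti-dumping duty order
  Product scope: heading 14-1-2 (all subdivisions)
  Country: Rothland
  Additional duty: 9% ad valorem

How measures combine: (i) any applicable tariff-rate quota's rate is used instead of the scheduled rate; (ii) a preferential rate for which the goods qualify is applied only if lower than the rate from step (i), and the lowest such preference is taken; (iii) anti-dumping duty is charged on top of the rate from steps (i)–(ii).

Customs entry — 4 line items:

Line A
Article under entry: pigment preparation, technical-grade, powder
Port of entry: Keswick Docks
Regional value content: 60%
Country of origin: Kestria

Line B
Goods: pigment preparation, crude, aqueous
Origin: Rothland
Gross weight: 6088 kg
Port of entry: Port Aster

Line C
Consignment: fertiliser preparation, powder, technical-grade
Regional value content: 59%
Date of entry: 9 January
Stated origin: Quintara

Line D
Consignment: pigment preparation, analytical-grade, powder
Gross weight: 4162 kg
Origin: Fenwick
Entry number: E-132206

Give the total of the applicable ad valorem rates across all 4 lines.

Line A: pigment → 14-3; powder → 14-3-3; technical-grade → 14-3-3-2. Scheduled 34%. Kestria agreement on 14-2-1-2: 14-3-3-2 not covered. → 34%.
Line B: pigment → 14-3; aqueous → 14-3-1; crude → 14-3-1-1. Scheduled 3%. No special measure applies. → 3%.
Line C: fertiliser → 14-1; powder → 14-1-1; technical-grade → 14-1-1-1. Scheduled 2%. Quintara agreement on 14-1: RVC ≥ 55% → 14% available; preference 14% not lower than 2% → no reduction. → 2%.
Line D: pigment → 14-3; powder → 14-3-3; analytical-grade → 14-3-3-1. Scheduled 36%. No special measure applies. → 36%.
Sum: 34% + 3% + 2% + 36% = 75%.

75%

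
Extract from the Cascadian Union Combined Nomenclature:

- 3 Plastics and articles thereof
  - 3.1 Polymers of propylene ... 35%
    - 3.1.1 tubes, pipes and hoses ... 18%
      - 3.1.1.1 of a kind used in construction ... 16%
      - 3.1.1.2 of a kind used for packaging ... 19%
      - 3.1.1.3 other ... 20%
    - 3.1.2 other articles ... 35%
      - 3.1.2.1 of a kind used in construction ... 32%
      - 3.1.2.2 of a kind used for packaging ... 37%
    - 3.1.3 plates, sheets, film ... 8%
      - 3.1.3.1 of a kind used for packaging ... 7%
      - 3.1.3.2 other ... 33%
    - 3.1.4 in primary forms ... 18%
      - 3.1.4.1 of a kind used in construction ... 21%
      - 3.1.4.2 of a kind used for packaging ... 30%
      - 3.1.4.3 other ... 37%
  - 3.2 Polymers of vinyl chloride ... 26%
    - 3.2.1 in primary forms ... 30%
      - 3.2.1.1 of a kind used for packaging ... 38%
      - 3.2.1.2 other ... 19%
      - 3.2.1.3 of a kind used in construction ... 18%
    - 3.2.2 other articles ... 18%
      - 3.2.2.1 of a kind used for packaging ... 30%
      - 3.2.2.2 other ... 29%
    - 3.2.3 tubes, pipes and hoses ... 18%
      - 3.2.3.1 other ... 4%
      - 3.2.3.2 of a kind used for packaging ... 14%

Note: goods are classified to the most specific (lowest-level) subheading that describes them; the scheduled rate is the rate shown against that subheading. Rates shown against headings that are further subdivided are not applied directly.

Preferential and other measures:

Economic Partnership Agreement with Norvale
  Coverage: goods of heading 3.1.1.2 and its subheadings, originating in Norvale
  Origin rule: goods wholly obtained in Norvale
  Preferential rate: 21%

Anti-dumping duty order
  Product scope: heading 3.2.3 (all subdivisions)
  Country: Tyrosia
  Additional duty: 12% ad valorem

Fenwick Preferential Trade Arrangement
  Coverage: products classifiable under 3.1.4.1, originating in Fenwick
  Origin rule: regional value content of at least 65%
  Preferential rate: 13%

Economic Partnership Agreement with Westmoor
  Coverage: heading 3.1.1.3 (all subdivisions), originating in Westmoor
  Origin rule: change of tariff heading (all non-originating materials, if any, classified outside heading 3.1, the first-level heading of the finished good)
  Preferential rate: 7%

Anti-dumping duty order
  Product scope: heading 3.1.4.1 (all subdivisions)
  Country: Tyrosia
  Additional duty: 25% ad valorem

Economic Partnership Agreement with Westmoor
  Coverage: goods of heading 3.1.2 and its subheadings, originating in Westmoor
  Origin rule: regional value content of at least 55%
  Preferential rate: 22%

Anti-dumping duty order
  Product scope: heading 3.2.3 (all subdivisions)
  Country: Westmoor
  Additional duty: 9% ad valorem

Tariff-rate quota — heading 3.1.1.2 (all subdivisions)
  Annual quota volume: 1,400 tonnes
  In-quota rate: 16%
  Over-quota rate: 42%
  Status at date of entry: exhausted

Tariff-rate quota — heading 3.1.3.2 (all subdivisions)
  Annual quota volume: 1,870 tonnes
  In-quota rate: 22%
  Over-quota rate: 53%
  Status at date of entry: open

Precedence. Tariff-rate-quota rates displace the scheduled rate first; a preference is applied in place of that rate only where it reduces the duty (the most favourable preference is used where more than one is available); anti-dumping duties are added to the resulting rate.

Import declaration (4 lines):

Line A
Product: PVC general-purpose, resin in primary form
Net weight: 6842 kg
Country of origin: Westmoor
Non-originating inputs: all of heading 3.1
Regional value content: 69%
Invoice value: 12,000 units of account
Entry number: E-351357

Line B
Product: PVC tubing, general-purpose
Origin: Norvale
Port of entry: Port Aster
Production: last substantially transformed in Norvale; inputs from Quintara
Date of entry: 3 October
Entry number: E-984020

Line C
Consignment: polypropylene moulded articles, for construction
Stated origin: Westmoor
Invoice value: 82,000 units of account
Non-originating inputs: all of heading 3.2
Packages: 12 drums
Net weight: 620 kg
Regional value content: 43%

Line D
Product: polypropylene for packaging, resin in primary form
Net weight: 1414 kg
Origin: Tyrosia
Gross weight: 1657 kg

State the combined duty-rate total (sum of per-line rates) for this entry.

85%

Line A: PVC → 3.2; resin in primary form → 3.2.1; general-purpose → 3.2.1.2. Scheduled 19%. Westmoor agreement on 3.1.1.3: 3.2.1.2 not covered; Westmoor agreement on 3.1.2: 3.2.1.2 not covered. → 19%.
Line B: PVC → 3.2; tubing → 3.2.3; general-purpose → 3.2.3.1. Scheduled 4%. Norvale agreement on 3.1.1.2: 3.2.3.1 not covered. → 4%.
Line C: polypropylene → 3.1; moulded articles → 3.1.2; for construction → 3.1.2.1. Scheduled 32%. Westmoor agreement on 3.1.1.3: 3.1.2.1 not covered; Westmoor agreement on 3.1.2: RVC < 55%. → 32%.
Line D: polypropylene → 3.1; resin in primary form → 3.1.4; for packaging → 3.1.4.2. Scheduled 30%. No special measure applies. → 30%.
Sum: 19% + 4% + 32% + 30% = 85%.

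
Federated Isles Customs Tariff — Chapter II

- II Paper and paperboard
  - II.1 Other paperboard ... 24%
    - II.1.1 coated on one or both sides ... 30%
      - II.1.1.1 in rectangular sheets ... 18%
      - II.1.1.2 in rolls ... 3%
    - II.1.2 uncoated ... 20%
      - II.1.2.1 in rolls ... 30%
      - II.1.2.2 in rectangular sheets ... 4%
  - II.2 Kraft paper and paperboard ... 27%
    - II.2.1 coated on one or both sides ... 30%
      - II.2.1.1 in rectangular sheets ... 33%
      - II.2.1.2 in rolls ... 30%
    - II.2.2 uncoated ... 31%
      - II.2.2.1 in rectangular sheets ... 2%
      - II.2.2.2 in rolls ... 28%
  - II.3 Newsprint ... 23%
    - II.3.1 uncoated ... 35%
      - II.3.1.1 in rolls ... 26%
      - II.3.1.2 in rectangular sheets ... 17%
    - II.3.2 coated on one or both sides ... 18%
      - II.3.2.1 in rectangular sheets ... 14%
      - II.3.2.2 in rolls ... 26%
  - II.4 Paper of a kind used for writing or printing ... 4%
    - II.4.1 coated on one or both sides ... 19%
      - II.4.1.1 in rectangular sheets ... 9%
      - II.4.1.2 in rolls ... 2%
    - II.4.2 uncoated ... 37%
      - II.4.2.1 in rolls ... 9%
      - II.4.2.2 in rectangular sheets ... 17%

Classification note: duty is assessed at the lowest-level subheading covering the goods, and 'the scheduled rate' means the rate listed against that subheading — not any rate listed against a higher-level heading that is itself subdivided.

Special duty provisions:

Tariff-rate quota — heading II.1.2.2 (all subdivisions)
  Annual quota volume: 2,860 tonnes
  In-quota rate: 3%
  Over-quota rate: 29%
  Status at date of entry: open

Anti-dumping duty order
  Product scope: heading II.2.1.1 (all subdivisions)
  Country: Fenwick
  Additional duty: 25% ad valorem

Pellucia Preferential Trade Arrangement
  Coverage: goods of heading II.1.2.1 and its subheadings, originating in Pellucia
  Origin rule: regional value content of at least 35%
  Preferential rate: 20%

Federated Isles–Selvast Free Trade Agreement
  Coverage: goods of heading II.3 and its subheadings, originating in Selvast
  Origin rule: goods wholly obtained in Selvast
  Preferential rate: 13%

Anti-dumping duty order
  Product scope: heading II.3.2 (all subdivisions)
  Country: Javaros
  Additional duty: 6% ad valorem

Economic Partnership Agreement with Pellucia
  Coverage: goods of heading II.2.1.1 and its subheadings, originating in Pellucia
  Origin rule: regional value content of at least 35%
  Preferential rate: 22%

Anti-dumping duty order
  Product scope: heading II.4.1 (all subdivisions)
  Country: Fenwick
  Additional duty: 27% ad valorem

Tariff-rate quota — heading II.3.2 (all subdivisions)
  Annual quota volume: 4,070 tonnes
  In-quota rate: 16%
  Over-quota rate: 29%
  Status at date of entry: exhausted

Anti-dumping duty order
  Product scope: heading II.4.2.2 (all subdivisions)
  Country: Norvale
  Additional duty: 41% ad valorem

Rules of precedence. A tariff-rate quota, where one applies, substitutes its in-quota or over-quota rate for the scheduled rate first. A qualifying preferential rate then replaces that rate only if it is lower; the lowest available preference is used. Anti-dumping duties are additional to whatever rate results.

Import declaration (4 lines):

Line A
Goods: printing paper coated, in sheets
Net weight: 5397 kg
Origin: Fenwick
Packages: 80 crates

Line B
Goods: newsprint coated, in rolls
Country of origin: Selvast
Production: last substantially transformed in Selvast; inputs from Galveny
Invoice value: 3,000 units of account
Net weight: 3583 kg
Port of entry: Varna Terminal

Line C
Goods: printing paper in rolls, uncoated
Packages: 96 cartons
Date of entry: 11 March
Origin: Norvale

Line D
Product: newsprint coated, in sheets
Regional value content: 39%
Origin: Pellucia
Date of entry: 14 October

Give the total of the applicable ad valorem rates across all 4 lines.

Line A: printing paper → II.4; coated → II.4.1; in sheets → II.4.1.1. Scheduled 9%. anti-dumping (Fenwick, II.4.1): +27%; total 9% + 27% = 36%. → 36%.
Line B: newsprint → II.3; coated → II.3.2; in rolls → II.3.2.2. Scheduled 26%. quota on II.3.2 exhausted → over-quota 29%; Selvast agreement on II.3: not wholly obtained. → 29%.
Line C: printing paper → II.4; uncoated → II.4.2; in rolls → II.4.2.1. Scheduled 9%. No special measure applies. → 9%.
Line D: newsprint → II.3; coated → II.3.2; in sheets → II.3.2.1. Scheduled 14%. quota on II.3.2 exhausted → over-quota 29%; Pellucia agreement on II.1.2.1: II.3.2.1 not covered; Pellucia agreement on II.2.1.1: II.3.2.1 not covered. → 29%.
Sum: 36% + 29% + 9% + 29% = 103%.

103%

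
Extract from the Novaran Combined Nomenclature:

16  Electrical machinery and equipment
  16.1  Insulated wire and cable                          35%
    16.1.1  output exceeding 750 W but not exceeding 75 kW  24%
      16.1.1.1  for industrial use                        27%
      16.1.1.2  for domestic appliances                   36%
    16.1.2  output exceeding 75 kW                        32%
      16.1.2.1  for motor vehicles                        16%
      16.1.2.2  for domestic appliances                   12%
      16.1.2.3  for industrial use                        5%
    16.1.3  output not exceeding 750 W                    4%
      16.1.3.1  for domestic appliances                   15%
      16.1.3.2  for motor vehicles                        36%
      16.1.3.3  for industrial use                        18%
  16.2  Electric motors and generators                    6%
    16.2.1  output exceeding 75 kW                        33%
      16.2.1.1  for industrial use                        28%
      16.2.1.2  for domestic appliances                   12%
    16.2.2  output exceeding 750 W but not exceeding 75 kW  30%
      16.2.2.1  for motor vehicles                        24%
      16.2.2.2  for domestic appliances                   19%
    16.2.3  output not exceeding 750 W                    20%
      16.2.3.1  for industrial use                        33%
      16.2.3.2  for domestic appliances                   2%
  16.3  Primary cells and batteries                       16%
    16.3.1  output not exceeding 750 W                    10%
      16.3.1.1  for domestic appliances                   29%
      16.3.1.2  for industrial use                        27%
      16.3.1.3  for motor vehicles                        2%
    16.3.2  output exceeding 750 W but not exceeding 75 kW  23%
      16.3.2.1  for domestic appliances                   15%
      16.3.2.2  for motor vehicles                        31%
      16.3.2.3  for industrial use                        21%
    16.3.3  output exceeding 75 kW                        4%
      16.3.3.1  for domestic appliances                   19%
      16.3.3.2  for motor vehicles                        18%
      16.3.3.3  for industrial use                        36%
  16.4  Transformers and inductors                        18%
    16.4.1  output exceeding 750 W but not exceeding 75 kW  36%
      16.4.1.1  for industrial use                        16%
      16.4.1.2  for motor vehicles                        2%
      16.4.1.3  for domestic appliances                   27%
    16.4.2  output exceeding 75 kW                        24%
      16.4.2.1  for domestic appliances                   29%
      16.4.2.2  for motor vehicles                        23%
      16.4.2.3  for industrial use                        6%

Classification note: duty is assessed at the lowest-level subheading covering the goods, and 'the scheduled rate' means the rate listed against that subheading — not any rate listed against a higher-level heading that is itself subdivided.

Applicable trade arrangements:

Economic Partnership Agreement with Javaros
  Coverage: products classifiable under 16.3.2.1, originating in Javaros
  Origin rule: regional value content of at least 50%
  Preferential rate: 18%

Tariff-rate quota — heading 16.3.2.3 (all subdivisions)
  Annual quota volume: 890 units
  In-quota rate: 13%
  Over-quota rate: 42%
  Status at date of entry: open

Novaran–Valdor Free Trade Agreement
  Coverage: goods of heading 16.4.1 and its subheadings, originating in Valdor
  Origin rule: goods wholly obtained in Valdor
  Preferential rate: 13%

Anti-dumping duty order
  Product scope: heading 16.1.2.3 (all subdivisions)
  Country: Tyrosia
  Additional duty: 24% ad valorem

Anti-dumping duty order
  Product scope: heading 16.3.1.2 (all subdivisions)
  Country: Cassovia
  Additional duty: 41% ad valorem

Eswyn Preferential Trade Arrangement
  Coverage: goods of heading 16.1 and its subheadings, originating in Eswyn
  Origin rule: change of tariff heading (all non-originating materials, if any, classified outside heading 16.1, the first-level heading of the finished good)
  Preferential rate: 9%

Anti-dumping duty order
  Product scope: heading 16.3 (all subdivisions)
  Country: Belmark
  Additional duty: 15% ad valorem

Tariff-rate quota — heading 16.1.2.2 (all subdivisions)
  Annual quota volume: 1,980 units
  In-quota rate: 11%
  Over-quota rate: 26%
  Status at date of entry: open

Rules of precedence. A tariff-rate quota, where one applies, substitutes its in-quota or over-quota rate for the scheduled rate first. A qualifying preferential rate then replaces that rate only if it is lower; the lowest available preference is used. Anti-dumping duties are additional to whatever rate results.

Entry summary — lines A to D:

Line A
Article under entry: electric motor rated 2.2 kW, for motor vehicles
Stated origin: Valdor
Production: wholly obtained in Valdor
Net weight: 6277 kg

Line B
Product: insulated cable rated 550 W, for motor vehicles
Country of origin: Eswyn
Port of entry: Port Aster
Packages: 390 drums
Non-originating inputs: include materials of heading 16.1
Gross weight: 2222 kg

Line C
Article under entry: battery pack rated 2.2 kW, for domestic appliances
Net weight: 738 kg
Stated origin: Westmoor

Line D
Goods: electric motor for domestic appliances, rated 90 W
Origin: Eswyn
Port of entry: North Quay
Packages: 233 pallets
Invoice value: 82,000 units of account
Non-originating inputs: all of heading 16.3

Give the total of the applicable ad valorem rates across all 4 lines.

Line A: electric motor → 16.2; rated 2.2 kW → 16.2.2; for motor vehicles → 16.2.2.1. Scheduled 24%. Valdor agreement on 16.4.1: 16.2.2.1 not covered. → 24%.
Line B: insulated cable → 16.1; rated 550 W → 16.1.3; for motor vehicles → 16.1.3.2. Scheduled 36%. Eswyn agreement on 16.1: CTH not met. → 36%.
Line C: battery pack → 16.3; rated 2.2 kW → 16.3.2; for domestic appliances → 16.3.2.1. Scheduled 15%. No special measure applies. → 15%.
Line D: electric motor → 16.2; rated 90 W → 16.2.3; for domestic appliances → 16.2.3.2. Scheduled 2%. Eswyn agreement on 16.1: 16.2.3.2 not covered. → 2%.
Sum: 24% + 36% + 15% + 2% = 77%.

77%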